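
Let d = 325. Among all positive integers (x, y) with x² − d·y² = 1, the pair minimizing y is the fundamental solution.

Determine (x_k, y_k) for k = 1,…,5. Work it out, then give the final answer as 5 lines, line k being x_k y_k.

d=325: √d = [18; 36] (ℓ=1, odd), read p_1/q_1
a_0=18:  p_0=18·1+0=18,  q_0=18·0+1=1
a_1=36:  p_1=36·18+1=649,  q_1=36·1+0=36
→ (649, 36).  Check: 649²=421201, 325·36²=421200, difference 1.
n=2: (649,36)∘(649,36) = (649·649+325·36·36, 649·36+36·649) = (842401,46728)
n=3: (842401,46728)∘(649,36) = (649·842401+325·36·46728, 649·46728+36·842401) = (1093435849,60652908)
n=4: (1093435849,60652908)∘(649,36) = (649·1093435849+325·36·60652908, 649·60652908+36·1093435849) = (1419278889601,78727427856)
n=5: (1419278889601,78727427856)∘(649,36) = (649·1419278889601+325·36·78727427856, 649·78727427856+36·1419278889601) = (1842222905266249,102188140704180)

649 36
842401 46728
1093435849 60652908
1419278889601 78727427856
1842222905266249 102188140704180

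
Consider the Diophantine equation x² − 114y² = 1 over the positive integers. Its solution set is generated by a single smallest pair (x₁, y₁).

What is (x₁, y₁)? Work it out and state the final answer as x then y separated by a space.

1025 96

d=114: √d = [10; 1,2,10,2,1,20] (ℓ=6, even), read p_5/q_5
i=0: a=10 ⇒ p=10, q=1
…
i=4: a=2 ⇒ p=694, q=65
i=5: a=1 ⇒ p=1025, q=96
(x₁, y₁) = (1025, 96);  1025² − 114·96² = 1 ✓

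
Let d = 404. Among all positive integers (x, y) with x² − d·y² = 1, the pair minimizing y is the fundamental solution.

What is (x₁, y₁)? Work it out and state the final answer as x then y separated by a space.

[20; 10,40] for √404; ℓ=2 ⇒ convergent index 1
step 0: (20, 1)  from 20·(1,0) + (0,1)
step 1: (201, 10)  from 10·(20,1) + (1,0)
→ (201, 10).  Check: 201²=40401, 404·10²=40400, difference 1.

201 10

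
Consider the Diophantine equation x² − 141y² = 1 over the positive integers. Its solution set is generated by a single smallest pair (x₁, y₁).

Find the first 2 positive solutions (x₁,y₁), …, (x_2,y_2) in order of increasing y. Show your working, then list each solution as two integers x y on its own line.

√141 → a₀=11, period (1,6,1,22); ℓ=4 even so k=3
k=0  a_k=11  p_k/q_k = 11/1
…
k=2  a_k=6  p_k/q_k = 83/7
k=3  a_k=1  p_k/q_k = 95/8
→ (95, 8).  Check: 95²=9025, 141·8²=9024, difference 1.
(95+8√141)^2 = 18049 + 1520√141

95 8
18049 1520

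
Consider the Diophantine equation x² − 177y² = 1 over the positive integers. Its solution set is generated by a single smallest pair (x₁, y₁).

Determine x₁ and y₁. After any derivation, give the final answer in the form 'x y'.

62423 4692

√177 = [13; 3,3,2,8,2,3,3,26, …], period ℓ=8 (even) → k=7
a_0=13:  p_0=13·1+0=13,  q_0=13·0+1=1
a_1=3:  p_1=3·13+1=40,  q_1=3·1+0=3
a_2=3:  p_2=3·40+13=133,  q_2=3·3+1=10
a_3=2:  p_3=2·133+40=306,  q_3=2·10+3=23
a_4=8:  p_4=8·306+133=2581,  q_4=8·23+10=194
a_5=2:  p_5=2·2581+306=5468,  q_5=2·194+23=411
a_6=3:  p_6=3·5468+2581=18985,  q_6=3·411+194=1427
a_7=3:  p_7=3·18985+5468=62423,  q_7=3·1427+411=4692
(x₁, y₁) = (62423, 4692);  62423² − 177·4692² = 1 ✓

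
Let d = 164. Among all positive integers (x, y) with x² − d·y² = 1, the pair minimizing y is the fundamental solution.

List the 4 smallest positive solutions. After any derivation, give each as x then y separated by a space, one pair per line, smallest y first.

2049 160
8396801 655680
34410088449 2686976480
141012534067201 11011228959360

√164 = [12; 1,4,6,4,1,24, …], period ℓ=6 (even) → k=5
a_0=12:  p_0=12·1+0=12,  q_0=12·0+1=1
a_1=1:  p_1=1·12+1=13,  q_1=1·1+0=1
…
a_3=6:  p_3=6·64+13=397,  q_3=6·5+1=31
a_4=4:  p_4=4·397+64=1652,  q_4=4·31+5=129
a_5=1:  p_5=1·1652+397=2049,  q_5=1·129+31=160
fundamental: x₁=2049, y₁=160  (since 4198401 − 164·25600 = 1)
k=2:  x_2 = 2049·2049+164·160·160 = 8396801,  y_2 = 2049·160+160·2049 = 655680
k=3:  x_3 = 2049·8396801+164·160·655680 = 34410088449,  y_3 = 2049·655680+160·8396801 = 2686976480
k=4:  x_4 = 2049·34410088449+164·160·2686976480 = 141012534067201,  y_4 = 2049·2686976480+160·34410088449 = 11011228959360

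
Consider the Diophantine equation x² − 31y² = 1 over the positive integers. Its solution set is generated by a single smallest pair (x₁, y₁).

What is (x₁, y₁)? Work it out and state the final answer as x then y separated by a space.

d=31: √d = [5; 1,1,3,5,3,1,1,10] (ℓ=8, even), read p_7/q_7
i=0: a=5 ⇒ p=5, q=1
i=1: a=1 ⇒ p=6, q=1
i=2: a=1 ⇒ p=11, q=2
i=3: a=3 ⇒ p=39, q=7
…
i=6: a=1 ⇒ p=863, q=155
i=7: a=1 ⇒ p=1520, q=273
→ (1520, 273).  Check: 1520²=2310400, 31·273²=2310399, difference 1.

1520 273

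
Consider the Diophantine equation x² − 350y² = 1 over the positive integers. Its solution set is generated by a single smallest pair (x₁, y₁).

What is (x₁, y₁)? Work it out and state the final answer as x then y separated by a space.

449 24

√350 = [18; 1,2,2,2,1,36, …], period ℓ=6 (even) → k=5
k=0  a_k=18  p_k/q_k = 18/1
k=1  a_k=1  p_k/q_k = 19/1
k=2  a_k=2  p_k/q_k = 56/3
k=3  a_k=2  p_k/q_k = 131/7
k=4  a_k=2  p_k/q_k = 318/17
k=5  a_k=1  p_k/q_k = 449/24
fundamental: x₁=449, y₁=24  (since 201601 − 350·576 = 1)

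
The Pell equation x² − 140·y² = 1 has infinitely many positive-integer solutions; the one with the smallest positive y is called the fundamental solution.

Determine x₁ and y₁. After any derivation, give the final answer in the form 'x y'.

√140 → a₀=11, period (1,4,1,22); ℓ=4 even so k=3
a_0=11:  p_0=11·1+0=11,  q_0=11·0+1=1
a_1=1:  p_1=1·11+1=12,  q_1=1·1+0=1
a_2=4:  p_2=4·12+11=59,  q_2=4·1+1=5
a_3=1:  p_3=1·59+12=71,  q_3=1·5+1=6
(x₁, y₁) = (71, 6);  71² − 140·6² = 1 ✓

71 6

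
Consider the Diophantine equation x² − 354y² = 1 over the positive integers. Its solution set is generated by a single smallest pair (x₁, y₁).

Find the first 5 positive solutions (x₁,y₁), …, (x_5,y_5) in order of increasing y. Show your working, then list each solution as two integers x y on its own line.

258065 13716
133195088449 7079239080
68745981000924305 3653807666346684
35481863173873866451201 1885839750824434773840
18313254039862772710457447825 973338470589361712155692516

d=354: √d = [18; 1,4,2,2,18,2,2,4,1,36] (ℓ=10, even), read p_9/q_9
step 0: (18, 1)  from 18·(1,0) + (0,1)
…
step 2: (94, 5)  from 4·(19,1) + (18,1)
step 3: (207, 11)  from 2·(94,5) + (19,1)
step 4: (508, 27)  from 2·(207,11) + (94,5)
…
step 7: (47771, 2539)  from 2·(19210,1021) + (9351,497)
step 8: (210294, 11177)  from 4·(47771,2539) + (19210,1021)
step 9: (258065, 13716)  from 1·(210294,11177) + (47771,2539)
→ (258065, 13716).  Check: 258065²=66597544225, 354·13716²=66597544224, difference 1.
(258065+13716√354)^2 = 133195088449 + 7079239080√354
(258065+13716√354)^3 = 68745981000924305 + 3653807666346684√354
(258065+13716√354)^4 = 35481863173873866451201 + 1885839750824434773840√354
(258065+13716√354)^5 = 18313254039862772710457447825 + 973338470589361712155692516√354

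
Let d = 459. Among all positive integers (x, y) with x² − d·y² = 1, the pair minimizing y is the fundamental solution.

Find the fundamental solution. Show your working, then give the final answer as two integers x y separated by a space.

d=459: √d = [21; 2,2,1,4,21,4,1,2,2,42] (ℓ=10, even), read p_9/q_9
step 0: (21, 1)  from 21·(1,0) + (0,1)
step 1: (43, 2)  from 2·(21,1) + (1,0)
step 2: (107, 5)  from 2·(43,2) + (21,1)
step 3: (150, 7)  from 1·(107,5) + (43,2)
step 4: (707, 33)  from 4·(150,7) + (107,5)
step 5: (14997, 700)  from 21·(707,33) + (150,7)
…
step 8: (212079, 9899)  from 2·(75692,3533) + (60695,2833)
step 9: (499850, 23331)  from 2·(212079,9899) + (75692,3533)
→ (499850, 23331).  Check: 499850²=249850022500, 459·23331²=249850022499, difference 1.

499850 23331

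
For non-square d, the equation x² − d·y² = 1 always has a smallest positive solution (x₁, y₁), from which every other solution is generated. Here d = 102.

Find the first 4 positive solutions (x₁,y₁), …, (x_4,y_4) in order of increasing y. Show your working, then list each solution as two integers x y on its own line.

101 10
20401 2020
4120901 408030
832401601 82420040

d=102: √d = [10; 10,20] (ℓ=2, even), read p_1/q_1
step 0: (10, 1)  from 10·(1,0) + (0,1)
step 1: (101, 10)  from 10·(10,1) + (1,0)
fundamental: x₁=101, y₁=10  (since 10201 − 102·100 = 1)
k=2:  x_2 = 101·101+102·10·10 = 20401,  y_2 = 101·10+10·101 = 2020
k=3:  x_3 = 101·20401+102·10·2020 = 4120901,  y_3 = 101·2020+10·20401 = 408030
k=4:  x_4 = 101·4120901+102·10·408030 = 832401601,  y_4 = 101·408030+10·4120901 = 82420040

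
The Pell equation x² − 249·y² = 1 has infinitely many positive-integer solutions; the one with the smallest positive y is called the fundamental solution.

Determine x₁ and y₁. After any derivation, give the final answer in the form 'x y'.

[15; 1,3,1,1,5,…,3,1,30] for √249; ℓ=16 ⇒ convergent index 15
a_0=15:  p_0=15·1+0=15,  q_0=15·0+1=1
…
a_3=1:  p_3=1·63+16=79,  q_3=1·4+1=5
a_4=1:  p_4=1·79+63=142,  q_4=1·5+4=9
…
a_6=1:  p_6=1·789+142=931,  q_6=1·50+9=59
a_7=3:  p_7=3·931+789=3582,  q_7=3·59+50=227
a_8=10:  p_8=10·3582+931=36751,  q_8=10·227+59=2329
…
a_11=5:  p_11=5·150586+113835=866765,  q_11=5·9543+7214=54929
a_12=1:  p_12=1·866765+150586=1017351,  q_12=1·54929+9543=64472
a_13=1:  p_13=1·1017351+866765=1884116,  q_13=1·64472+54929=119401
a_14=3:  p_14=3·1884116+1017351=6669699,  q_14=3·119401+64472=422675
a_15=1:  p_15=1·6669699+1884116=8553815,  q_15=1·422675+119401=542076
(x₁, y₁) = (8553815, 542076);  8553815² − 249·542076² = 1 ✓

8553815 542076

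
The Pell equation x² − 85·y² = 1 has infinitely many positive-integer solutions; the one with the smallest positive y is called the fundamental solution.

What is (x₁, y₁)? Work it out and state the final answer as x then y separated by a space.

√85 → a₀=9, period (4,1,1,4,18); ℓ=5 odd so k=9
a_0=9:  p_0=9·1+0=9,  q_0=9·0+1=1
a_1=4:  p_1=4·9+1=37,  q_1=4·1+0=4
a_2=1:  p_2=1·37+9=46,  q_2=1·4+1=5
…
a_4=4:  p_4=4·83+46=378,  q_4=4·9+5=41
…
a_7=1:  p_7=1·27926+6887=34813,  q_7=1·3029+747=3776
a_8=1:  p_8=1·34813+27926=62739,  q_8=1·3776+3029=6805
a_9=4:  p_9=4·62739+34813=285769,  q_9=4·6805+3776=30996
→ (285769, 30996).  Check: 285769²=81663921361, 85·30996²=81663921360, difference 1.

285769 30996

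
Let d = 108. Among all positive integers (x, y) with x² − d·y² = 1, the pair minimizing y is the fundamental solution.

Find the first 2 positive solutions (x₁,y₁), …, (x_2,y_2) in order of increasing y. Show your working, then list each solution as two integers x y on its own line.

1351 130
3650401 351260

√108 → a₀=10, period (2,1,1,4,1,1,2,20); ℓ=8 even so k=7
k=0  a_k=10  p_k/q_k = 10/1
k=1  a_k=2  p_k/q_k = 21/2
…
k=6  a_k=1  p_k/q_k = 530/51
k=7  a_k=2  p_k/q_k = 1351/130
(x₁, y₁) = (1351, 130);  1351² − 108·130² = 1 ✓
(x_2, y_2) = (1351·1351 + 108·130·130, 1351·130 + 130·1351) = (3650401, 351260)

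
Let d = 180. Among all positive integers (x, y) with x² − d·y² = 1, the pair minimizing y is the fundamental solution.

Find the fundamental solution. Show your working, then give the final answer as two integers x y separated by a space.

[13; 2,2,2,26] for √180; ℓ=4 ⇒ convergent index 3
k=0  a_k=13  p_k/q_k = 13/1
k=1  a_k=2  p_k/q_k = 27/2
k=2  a_k=2  p_k/q_k = 67/5
k=3  a_k=2  p_k/q_k = 161/12
(x₁, y₁) = (161, 12);  161² − 180·12² = 1 ✓

161 12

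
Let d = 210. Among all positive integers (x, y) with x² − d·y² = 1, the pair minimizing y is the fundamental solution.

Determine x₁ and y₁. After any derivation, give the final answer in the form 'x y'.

[14; 2,28] for √210; ℓ=2 ⇒ convergent index 1
k=0  a_k=14  p_k/q_k = 14/1
k=1  a_k=2  p_k/q_k = 29/2
(x₁, y₁) = (29, 2);  29² − 210·2² = 1 ✓

29 2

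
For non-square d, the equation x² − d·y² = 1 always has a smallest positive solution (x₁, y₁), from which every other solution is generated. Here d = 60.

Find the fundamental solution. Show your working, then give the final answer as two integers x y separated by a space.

31 4

√60 → a₀=7, period (1,2,1,14); ℓ=4 even so k=3
step 0: (7, 1)  from 7·(1,0) + (0,1)
…
step 2: (23, 3)  from 2·(8,1) + (7,1)
step 3: (31, 4)  from 1·(23,3) + (8,1)
(x₁, y₁) = (31, 4);  31² − 60·4² = 1 ✓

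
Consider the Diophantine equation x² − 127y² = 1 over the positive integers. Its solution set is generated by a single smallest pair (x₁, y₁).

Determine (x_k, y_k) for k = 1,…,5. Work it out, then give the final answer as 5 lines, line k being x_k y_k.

4730624 419775
44757606858751 3971595379200
423462818377139450624 37576248838264821825
4006486743445029115330560001 355518209168531397366758400
37906364688445371364544653008890624 3363645945459311770024609913661375

√127 = [11; 3,1,2,2,7,11,7,2,2,1,3,22, …], period ℓ=12 (even) → k=11
k=0  a_k=11  p_k/q_k = 11/1
…
k=10  a_k=1  p_k/q_k = 1274561/113099
k=11  a_k=3  p_k/q_k = 4730624/419775
fundamental: x₁=4730624, y₁=419775  (since 22378803429376 − 127·176211050625 = 1)
(x_2, y_2) = (4730624·4730624 + 127·419775·419775, 4730624·419775 + 419775·4730624) = (44757606858751, 3971595379200)
(x_3, y_3) = (4730624·44757606858751 + 127·419775·3971595379200, 4730624·3971595379200 + 419775·44757606858751) = (423462818377139450624, 37576248838264821825)
(x_4, y_4) = (4730624·423462818377139450624 + 127·419775·37576248838264821825, 4730624·37576248838264821825 + 419775·423462818377139450624) = (4006486743445029115330560001, 355518209168531397366758400)
(x_5, y_5) = (4730624·4006486743445029115330560001 + 127·419775·355518209168531397366758400, 4730624·355518209168531397366758400 + 419775·4006486743445029115330560001) = (37906364688445371364544653008890624, 3363645945459311770024609913661375)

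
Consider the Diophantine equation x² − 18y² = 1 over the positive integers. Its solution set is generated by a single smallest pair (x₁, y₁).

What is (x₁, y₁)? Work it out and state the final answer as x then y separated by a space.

√18 → a₀=4, period (4,8); ℓ=2 even so k=1
step 0: (4, 1)  from 4·(1,0) + (0,1)
step 1: (17, 4)  from 4·(4,1) + (1,0)
→ (17, 4).  Check: 17²=289, 18·4²=288, difference 1.

17 4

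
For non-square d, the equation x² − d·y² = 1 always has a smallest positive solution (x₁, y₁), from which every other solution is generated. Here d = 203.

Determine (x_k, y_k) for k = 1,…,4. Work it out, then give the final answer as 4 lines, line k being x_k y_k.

√203 → a₀=14, period (4,28); ℓ=2 even so k=1
a_0=14:  p_0=14·1+0=14,  q_0=14·0+1=1
a_1=4:  p_1=4·14+1=57,  q_1=4·1+0=4
fundamental: x₁=57, y₁=4  (since 3249 − 203·16 = 1)
(57+4√203)^2 = 6497 + 456√203
(57+4√203)^3 = 740601 + 51980√203
(57+4√203)^4 = 84422017 + 5925264√203

57 4
6497 456
740601 51980
84422017 5925264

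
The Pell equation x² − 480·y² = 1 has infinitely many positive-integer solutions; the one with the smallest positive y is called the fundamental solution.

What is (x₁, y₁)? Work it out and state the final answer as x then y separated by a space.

[21; 1,9,1,42] for √480; ℓ=4 ⇒ convergent index 3
i=0: a=21 ⇒ p=21, q=1
i=1: a=1 ⇒ p=22, q=1
i=2: a=9 ⇒ p=219, q=10
i=3: a=1 ⇒ p=241, q=11
(x₁, y₁) = (241, 11);  241² − 480·11² = 1 ✓

241 11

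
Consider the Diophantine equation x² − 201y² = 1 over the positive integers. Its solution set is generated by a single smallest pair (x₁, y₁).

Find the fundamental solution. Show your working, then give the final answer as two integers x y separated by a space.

515095 36332

√201 → a₀=14, period (5,1,1,1,2,…,1,5,28); ℓ=14 even so k=13
i=0: a=14 ⇒ p=14, q=1
i=1: a=5 ⇒ p=71, q=5
i=2: a=1 ⇒ p=85, q=6
i=3: a=1 ⇒ p=156, q=11
i=4: a=1 ⇒ p=241, q=17
i=5: a=2 ⇒ p=638, q=45
i=6: a=1 ⇒ p=879, q=62
i=7: a=8 ⇒ p=7670, q=541
…
i=9: a=2 ⇒ p=24768, q=1747
i=10: a=1 ⇒ p=33317, q=2350
…
i=12: a=1 ⇒ p=91402, q=6447
i=13: a=5 ⇒ p=515095, q=36332
(x₁, y₁) = (515095, 36332);  515095² − 201·36332² = 1 ✓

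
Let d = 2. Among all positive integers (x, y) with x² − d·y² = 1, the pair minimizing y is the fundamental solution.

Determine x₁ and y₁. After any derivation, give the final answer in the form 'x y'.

3 2

√2 → a₀=1, period (2); ℓ=1 odd so k=1
i=0: a=1 ⇒ p=1, q=1
i=1: a=2 ⇒ p=3, q=2
(x₁, y₁) = (3, 2);  3² − 2·2² = 1 ✓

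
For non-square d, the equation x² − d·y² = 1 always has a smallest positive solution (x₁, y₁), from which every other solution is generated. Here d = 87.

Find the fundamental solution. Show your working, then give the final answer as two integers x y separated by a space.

28 3

d=87: √d = [9; 3,18] (ℓ=2, even), read p_1/q_1
i=0: a=9 ⇒ p=9, q=1
i=1: a=3 ⇒ p=28, q=3
→ (28, 3).  Check: 28²=784, 87·3²=783, difference 1.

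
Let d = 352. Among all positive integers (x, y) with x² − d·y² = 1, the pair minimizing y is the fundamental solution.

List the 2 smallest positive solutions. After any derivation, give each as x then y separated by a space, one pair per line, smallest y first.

77617 4137
12048797377 642203058

[18; 1,3,5,9,5,3,1,36] for √352; ℓ=8 ⇒ convergent index 7
i=0: a=18 ⇒ p=18, q=1
…
i=4: a=9 ⇒ p=3621, q=193
…
i=6: a=3 ⇒ p=59118, q=3151
i=7: a=1 ⇒ p=77617, q=4137
(x₁, y₁) = (77617, 4137);  77617² − 352·4137² = 1 ✓
k=2:  x_2 = 77617·77617+352·4137·4137 = 12048797377,  y_2 = 77617·4137+4137·77617 = 642203058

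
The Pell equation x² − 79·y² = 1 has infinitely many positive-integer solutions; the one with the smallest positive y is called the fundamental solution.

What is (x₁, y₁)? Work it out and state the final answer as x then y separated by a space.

80 9

[8; 1,7,1,16] for √79; ℓ=4 ⇒ convergent index 3
a_0=8:  p_0=8·1+0=8,  q_0=8·0+1=1
…
a_2=7:  p_2=7·9+8=71,  q_2=7·1+1=8
a_3=1:  p_3=1·71+9=80,  q_3=1·8+1=9
fundamental: x₁=80, y₁=9  (since 6400 − 79·81 = 1)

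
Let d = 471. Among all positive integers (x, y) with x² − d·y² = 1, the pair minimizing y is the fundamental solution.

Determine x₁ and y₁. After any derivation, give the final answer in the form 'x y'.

d=471: √d = [21; 1,2,2,1,3,…,2,1,42] (ℓ=14, even), read p_13/q_13
i=0: a=21 ⇒ p=21, q=1
…
i=3: a=2 ⇒ p=152, q=7
i=4: a=1 ⇒ p=217, q=10
i=5: a=3 ⇒ p=803, q=37
i=6: a=4 ⇒ p=3429, q=158
i=7: a=14 ⇒ p=48809, q=2249
i=8: a=4 ⇒ p=198665, q=9154
…
i=10: a=1 ⇒ p=843469, q=38865
…
i=12: a=2 ⇒ p=5506953, q=253747
i=13: a=1 ⇒ p=7838695, q=361188
→ (7838695, 361188).  Check: 7838695²=61445139303025, 471·361188²=61445139303024, difference 1.

7838695 361188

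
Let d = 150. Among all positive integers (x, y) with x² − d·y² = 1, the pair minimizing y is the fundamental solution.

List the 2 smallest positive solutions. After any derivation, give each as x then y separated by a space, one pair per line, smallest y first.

49 4
4801 392

d=150: √d = [12; 4,24] (ℓ=2, even), read p_1/q_1
k=0  a_k=12  p_k/q_k = 12/1
k=1  a_k=4  p_k/q_k = 49/4
→ (49, 4).  Check: 49²=2401, 150·4²=2400, difference 1.
k=2:  x_2 = 49·49+150·4·4 = 4801,  y_2 = 49·4+4·49 = 392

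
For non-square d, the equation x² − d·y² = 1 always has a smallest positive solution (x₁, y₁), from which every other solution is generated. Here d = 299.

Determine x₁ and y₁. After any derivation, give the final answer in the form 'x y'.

415 24

[17; 3,2,3,34] for √299; ℓ=4 ⇒ convergent index 3
step 0: (17, 1)  from 17·(1,0) + (0,1)
…
step 2: (121, 7)  from 2·(52,3) + (17,1)
step 3: (415, 24)  from 3·(121,7) + (52,3)
→ (415, 24).  Check: 415²=172225, 299·24²=172224, difference 1.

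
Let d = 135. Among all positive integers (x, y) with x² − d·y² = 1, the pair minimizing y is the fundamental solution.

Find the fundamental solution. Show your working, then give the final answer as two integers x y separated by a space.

[11; 1,1,1,1,1,1,1,22] for √135; ℓ=8 ⇒ convergent index 7
step 0: (11, 1)  from 11·(1,0) + (0,1)
step 1: (12, 1)  from 1·(11,1) + (1,0)
…
step 3: (35, 3)  from 1·(23,2) + (12,1)
step 4: (58, 5)  from 1·(35,3) + (23,2)
step 5: (93, 8)  from 1·(58,5) + (35,3)
step 6: (151, 13)  from 1·(93,8) + (58,5)
step 7: (244, 21)  from 1·(151,13) + (93,8)
fundamental: x₁=244, y₁=21  (since 59536 − 135·441 = 1)

244 21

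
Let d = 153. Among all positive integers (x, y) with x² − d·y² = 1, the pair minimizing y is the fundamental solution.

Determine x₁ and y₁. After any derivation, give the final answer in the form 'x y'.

√153 → a₀=12, period (2,1,2,2,2,1,2,24); ℓ=8 even so k=7
k=0  a_k=12  p_k/q_k = 12/1
k=1  a_k=2  p_k/q_k = 25/2
k=2  a_k=1  p_k/q_k = 37/3
k=3  a_k=2  p_k/q_k = 99/8
k=4  a_k=2  p_k/q_k = 235/19
k=5  a_k=2  p_k/q_k = 569/46
k=6  a_k=1  p_k/q_k = 804/65
k=7  a_k=2  p_k/q_k = 2177/176
(x₁, y₁) = (2177, 176);  2177² − 153·176² = 1 ✓

2177 176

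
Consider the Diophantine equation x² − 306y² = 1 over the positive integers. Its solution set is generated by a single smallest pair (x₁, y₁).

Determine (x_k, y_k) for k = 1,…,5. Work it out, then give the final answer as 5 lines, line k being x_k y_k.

d=306: √d = [17; 2,34] (ℓ=2, even), read p_1/q_1
i=0: a=17 ⇒ p=17, q=1
i=1: a=2 ⇒ p=35, q=2
→ (35, 2).  Check: 35²=1225, 306·2²=1224, difference 1.
(x_2, y_2) = (35·35 + 306·2·2, 35·2 + 2·35) = (2449, 140)
(x_3, y_3) = (35·2449 + 306·2·140, 35·140 + 2·2449) = (171395, 9798)
(x_4, y_4) = (35·171395 + 306·2·9798, 35·9798 + 2·171395) = (11995201, 685720)
(x_5, y_5) = (35·11995201 + 306·2·685720, 35·685720 + 2·11995201) = (839492675, 47990602)

35 2
2449 140
171395 9798
11995201 685720
839492675 47990602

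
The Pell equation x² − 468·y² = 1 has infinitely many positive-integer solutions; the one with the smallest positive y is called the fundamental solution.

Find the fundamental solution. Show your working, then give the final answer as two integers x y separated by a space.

d=468: √d = [21; 1,1,1,2,1,1,1,42] (ℓ=8, even), read p_7/q_7
k=0  a_k=21  p_k/q_k = 21/1
k=1  a_k=1  p_k/q_k = 22/1
…
k=3  a_k=1  p_k/q_k = 65/3
k=4  a_k=2  p_k/q_k = 173/8
…
k=6  a_k=1  p_k/q_k = 411/19
k=7  a_k=1  p_k/q_k = 649/30
(x₁, y₁) = (649, 30);  649² − 468·30² = 1 ✓

649 30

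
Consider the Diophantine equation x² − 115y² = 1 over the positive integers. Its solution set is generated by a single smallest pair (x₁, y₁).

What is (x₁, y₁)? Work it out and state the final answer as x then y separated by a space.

1126 105

d=115: √d = [10; 1,2,1,1,1,1,1,2,1,20] (ℓ=10, even), read p_9/q_9
k=0  a_k=10  p_k/q_k = 10/1
…
k=3  a_k=1  p_k/q_k = 43/4
k=4  a_k=1  p_k/q_k = 75/7
k=5  a_k=1  p_k/q_k = 118/11
k=6  a_k=1  p_k/q_k = 193/18
k=7  a_k=1  p_k/q_k = 311/29
k=8  a_k=2  p_k/q_k = 815/76
k=9  a_k=1  p_k/q_k = 1126/105
(x₁, y₁) = (1126, 105);  1126² − 115·105² = 1 ✓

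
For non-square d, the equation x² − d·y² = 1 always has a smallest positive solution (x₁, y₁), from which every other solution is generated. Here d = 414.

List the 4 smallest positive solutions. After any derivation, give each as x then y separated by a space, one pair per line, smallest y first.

24335 1196
1184384449 58209320
57643991108495 2833047603204
2805533046066067201 137884426789729360

[20; 2,1,7,2,7,1,2,40] for √414; ℓ=8 ⇒ convergent index 7
i=0: a=20 ⇒ p=20, q=1
…
i=2: a=1 ⇒ p=61, q=3
i=3: a=7 ⇒ p=468, q=23
i=4: a=2 ⇒ p=997, q=49
i=5: a=7 ⇒ p=7447, q=366
i=6: a=1 ⇒ p=8444, q=415
i=7: a=2 ⇒ p=24335, q=1196
fundamental: x₁=24335, y₁=1196  (since 592192225 − 414·1430416 = 1)
k=2:  x_2 = 24335·24335+414·1196·1196 = 1184384449,  y_2 = 24335·1196+1196·24335 = 58209320
k=3:  x_3 = 24335·1184384449+414·1196·58209320 = 57643991108495,  y_3 = 24335·58209320+1196·1184384449 = 2833047603204
k=4:  x_4 = 24335·57643991108495+414·1196·2833047603204 = 2805533046066067201,  y_4 = 24335·2833047603204+1196·57643991108495 = 137884426789729360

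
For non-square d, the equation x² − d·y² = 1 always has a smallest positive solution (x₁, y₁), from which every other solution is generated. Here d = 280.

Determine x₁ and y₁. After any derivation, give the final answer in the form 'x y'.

[16; 1,2,1,2,1,32] for √280; ℓ=6 ⇒ convergent index 5
step 0: (16, 1)  from 16·(1,0) + (0,1)
…
step 4: (184, 11)  from 2·(67,4) + (50,3)
step 5: (251, 15)  from 1·(184,11) + (67,4)
fundamental: x₁=251, y₁=15  (since 63001 − 280·225 = 1)

251 15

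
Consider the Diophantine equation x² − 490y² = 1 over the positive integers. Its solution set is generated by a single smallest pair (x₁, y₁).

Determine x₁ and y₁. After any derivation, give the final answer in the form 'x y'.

1039681 46968

√490 → a₀=22, period (7,2,1,4,4,4,1,2,7,44); ℓ=10 even so k=9
i=0: a=22 ⇒ p=22, q=1
i=1: a=7 ⇒ p=155, q=7
…
i=3: a=1 ⇒ p=487, q=22
…
i=5: a=4 ⇒ p=9607, q=434
i=6: a=4 ⇒ p=40708, q=1839
i=7: a=1 ⇒ p=50315, q=2273
i=8: a=2 ⇒ p=141338, q=6385
i=9: a=7 ⇒ p=1039681, q=46968
→ (1039681, 46968).  Check: 1039681²=1080936581761, 490·46968²=1080936581760, difference 1.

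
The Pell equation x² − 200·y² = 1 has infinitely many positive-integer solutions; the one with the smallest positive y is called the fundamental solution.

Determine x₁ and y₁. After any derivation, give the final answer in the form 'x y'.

d=200: √d = [14; 7,28] (ℓ=2, even), read p_1/q_1
i=0: a=14 ⇒ p=14, q=1
i=1: a=7 ⇒ p=99, q=7
fundamental: x₁=99, y₁=7  (since 9801 − 200·49 = 1)

99 7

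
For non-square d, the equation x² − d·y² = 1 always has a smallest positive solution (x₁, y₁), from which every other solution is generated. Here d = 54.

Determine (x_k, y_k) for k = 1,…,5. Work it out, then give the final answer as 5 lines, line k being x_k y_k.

[7; 2,1,6,1,2,14] for √54; ℓ=6 ⇒ convergent index 5
i=0: a=7 ⇒ p=7, q=1
i=1: a=2 ⇒ p=15, q=2
i=2: a=1 ⇒ p=22, q=3
i=3: a=6 ⇒ p=147, q=20
i=4: a=1 ⇒ p=169, q=23
i=5: a=2 ⇒ p=485, q=66
fundamental: x₁=485, y₁=66  (since 235225 − 54·4356 = 1)
n=2: (485,66)∘(485,66) = (485·485+54·66·66, 485·66+66·485) = (470449,64020)
n=3: (470449,64020)∘(485,66) = (485·470449+54·66·64020, 485·64020+66·470449) = (456335045,62099334)
n=4: (456335045,62099334)∘(485,66) = (485·456335045+54·66·62099334, 485·62099334+66·456335045) = (442644523201,60236289960)
n=5: (442644523201,60236289960)∘(485,66) = (485·442644523201+54·66·60236289960, 485·60236289960+66·442644523201) = (429364731169925,58429139161866)

485 66
470449 64020
456335045 62099334
442644523201 60236289960
429364731169925 58429139161866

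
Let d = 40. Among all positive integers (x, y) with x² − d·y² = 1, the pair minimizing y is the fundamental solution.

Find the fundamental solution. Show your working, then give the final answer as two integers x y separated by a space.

d=40: √d = [6; 3,12] (ℓ=2, even), read p_1/q_1
k=0  a_k=6  p_k/q_k = 6/1
k=1  a_k=3  p_k/q_k = 19/3
(x₁, y₁) = (19, 3);  19² − 40·3² = 1 ✓

19 3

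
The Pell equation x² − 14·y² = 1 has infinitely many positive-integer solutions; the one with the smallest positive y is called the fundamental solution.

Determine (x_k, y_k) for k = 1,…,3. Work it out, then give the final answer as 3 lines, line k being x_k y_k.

15 4
449 120
13455 3596

√14 → a₀=3, period (1,2,1,6); ℓ=4 even so k=3
a_0=3:  p_0=3·1+0=3,  q_0=3·0+1=1
a_1=1:  p_1=1·3+1=4,  q_1=1·1+0=1
a_2=2:  p_2=2·4+3=11,  q_2=2·1+1=3
a_3=1:  p_3=1·11+4=15,  q_3=1·3+1=4
(x₁, y₁) = (15, 4);  15² − 14·4² = 1 ✓
n=2: (15,4)∘(15,4) = (15·15+14·4·4, 15·4+4·15) = (449,120)
n=3: (449,120)∘(15,4) = (15·449+14·4·120, 15·120+4·449) = (13455,3596)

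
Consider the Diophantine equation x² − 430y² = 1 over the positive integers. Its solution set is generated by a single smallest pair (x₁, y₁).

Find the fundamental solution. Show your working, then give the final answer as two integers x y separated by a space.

[20; 1,2,1,3,1,…,2,1,40] for √430; ℓ=14 ⇒ convergent index 13
k=0  a_k=20  p_k/q_k = 20/1
k=1  a_k=1  p_k/q_k = 21/1
k=2  a_k=2  p_k/q_k = 62/3
…
k=5  a_k=1  p_k/q_k = 394/19
…
k=7  a_k=8  p_k/q_k = 21794/1051
k=8  a_k=6  p_k/q_k = 133439/6435
k=9  a_k=1  p_k/q_k = 155233/7486
…
k=11  a_k=1  p_k/q_k = 754371/36379
k=12  a_k=2  p_k/q_k = 2107880/101651
k=13  a_k=1  p_k/q_k = 2862251/138030
(x₁, y₁) = (2862251, 138030);  2862251² − 430·138030² = 1 ✓

2862251 138030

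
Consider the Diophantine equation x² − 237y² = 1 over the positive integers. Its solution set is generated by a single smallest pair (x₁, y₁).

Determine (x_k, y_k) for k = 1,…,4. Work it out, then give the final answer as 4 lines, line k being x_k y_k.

228151 14820
104105757601 6762395640
47503665404623351 3085694655308460
21676017531356338550401 1408008642599798519280

d=237: √d = [15; 2,1,1,7,10,7,1,1,2,30] (ℓ=10, even), read p_9/q_9
k=0  a_k=15  p_k/q_k = 15/1
k=1  a_k=2  p_k/q_k = 31/2
…
k=4  a_k=7  p_k/q_k = 585/38
…
k=6  a_k=7  p_k/q_k = 42074/2733
k=7  a_k=1  p_k/q_k = 48001/3118
k=8  a_k=1  p_k/q_k = 90075/5851
k=9  a_k=2  p_k/q_k = 228151/14820
→ (228151, 14820).  Check: 228151²=52052878801, 237·14820²=52052878800, difference 1.
n=2: (228151,14820)∘(228151,14820) = (228151·228151+237·14820·14820, 228151·14820+14820·228151) = (104105757601,6762395640)
n=3: (104105757601,6762395640)∘(228151,14820) = (228151·104105757601+237·14820·6762395640, 228151·6762395640+14820·104105757601) = (47503665404623351,3085694655308460)
n=4: (47503665404623351,3085694655308460)∘(228151,14820) = (228151·47503665404623351+237·14820·3085694655308460, 228151·3085694655308460+14820·47503665404623351) = (21676017531356338550401,1408008642599798519280)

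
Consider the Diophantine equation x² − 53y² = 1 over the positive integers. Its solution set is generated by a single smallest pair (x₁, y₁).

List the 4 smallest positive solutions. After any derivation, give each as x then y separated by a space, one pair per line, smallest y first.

√53 = [7; 3,1,1,3,14, …], period ℓ=5 (odd) → k=9
k=0  a_k=7  p_k/q_k = 7/1
…
k=3  a_k=1  p_k/q_k = 51/7
k=4  a_k=3  p_k/q_k = 182/25
…
k=6  a_k=3  p_k/q_k = 7979/1096
…
k=8  a_k=1  p_k/q_k = 18557/2549
k=9  a_k=3  p_k/q_k = 66249/9100
→ (66249, 9100).  Check: 66249²=4388930001, 53·9100²=4388930000, difference 1.
(66249+9100√53)^2 = 8777860001 + 1205731800√53
(66249+9100√53)^3 = 1163048894346249 + 159757052027300√53
(66249+9100√53)^4 = 154101652394311440001 + 21167489878307463600√53

66249 9100
8777860001 1205731800
1163048894346249 159757052027300
154101652394311440001 21167489878307463600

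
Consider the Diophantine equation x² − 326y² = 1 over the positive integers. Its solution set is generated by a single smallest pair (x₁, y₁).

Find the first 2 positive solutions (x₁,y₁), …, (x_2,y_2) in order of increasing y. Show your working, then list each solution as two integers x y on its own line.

325 18
211249 11700

[18; 18,36] for √326; ℓ=2 ⇒ convergent index 1
a_0=18:  p_0=18·1+0=18,  q_0=18·0+1=1
a_1=18:  p_1=18·18+1=325,  q_1=18·1+0=18
fundamental: x₁=325, y₁=18  (since 105625 − 326·324 = 1)
k=2:  x_2 = 325·325+326·18·18 = 211249,  y_2 = 325·18+18·325 = 11700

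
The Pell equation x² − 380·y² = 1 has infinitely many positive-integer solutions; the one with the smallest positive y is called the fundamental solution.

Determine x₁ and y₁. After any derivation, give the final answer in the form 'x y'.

39 2

[19; 2,38] for √380; ℓ=2 ⇒ convergent index 1
a_0=19:  p_0=19·1+0=19,  q_0=19·0+1=1
a_1=2:  p_1=2·19+1=39,  q_1=2·1+0=2
→ (39, 2).  Check: 39²=1521, 380·2²=1520, difference 1.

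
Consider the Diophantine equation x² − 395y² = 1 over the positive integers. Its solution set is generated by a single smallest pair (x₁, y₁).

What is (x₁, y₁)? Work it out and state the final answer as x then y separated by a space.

[19; 1,6,1,38] for √395; ℓ=4 ⇒ convergent index 3
step 0: (19, 1)  from 19·(1,0) + (0,1)
step 1: (20, 1)  from 1·(19,1) + (1,0)
step 2: (139, 7)  from 6·(20,1) + (19,1)
step 3: (159, 8)  from 1·(139,7) + (20,1)
fundamental: x₁=159, y₁=8  (since 25281 − 395·64 = 1)

159 8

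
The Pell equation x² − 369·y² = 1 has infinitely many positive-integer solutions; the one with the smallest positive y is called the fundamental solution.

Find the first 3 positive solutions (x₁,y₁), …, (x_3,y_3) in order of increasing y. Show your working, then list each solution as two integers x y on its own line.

d=369: √d = [19; 4,1,3,2,7,4,7,2,3,1,4,38] (ℓ=12, even), read p_11/q_11
a_0=19:  p_0=19·1+0=19,  q_0=19·0+1=1
…
a_5=7:  p_5=7·826+365=6147,  q_5=7·43+19=320
…
a_10=1:  p_10=1·1364557+393504=1758061,  q_10=1·71036+20485=91521
a_11=4:  p_11=4·1758061+1364557=8396801,  q_11=4·91521+71036=437120
(x₁, y₁) = (8396801, 437120);  8396801² − 369·437120² = 1 ✓
(x_2, y_2) = (8396801·8396801 + 369·437120·437120, 8396801·437120 + 437120·8396801) = (141012534067201, 7340819306240)
(x_3, y_3) = (8396801·141012534067201 + 369·437120·7340819306240, 8396801·7340819306240 + 437120·141012534067201) = (2368108374136006451201, 123278797782910239360)

8396801 437120
141012534067201 7340819306240
2368108374136006451201 123278797782910239360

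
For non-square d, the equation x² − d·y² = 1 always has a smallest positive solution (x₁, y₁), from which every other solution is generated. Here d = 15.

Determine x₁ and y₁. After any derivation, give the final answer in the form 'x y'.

4 1

√15 = [3; 1,6, …], period ℓ=2 (even) → k=1
i=0: a=3 ⇒ p=3, q=1
i=1: a=1 ⇒ p=4, q=1
fundamental: x₁=4, y₁=1  (since 16 − 15·1 = 1)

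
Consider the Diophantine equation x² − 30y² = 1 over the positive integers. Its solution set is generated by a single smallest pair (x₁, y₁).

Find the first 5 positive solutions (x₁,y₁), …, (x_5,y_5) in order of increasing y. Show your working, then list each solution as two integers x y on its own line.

√30 → a₀=5, period (2,10); ℓ=2 even so k=1
a_0=5:  p_0=5·1+0=5,  q_0=5·0+1=1
a_1=2:  p_1=2·5+1=11,  q_1=2·1+0=2
(x₁, y₁) = (11, 2);  11² − 30·2² = 1 ✓
(11+2√30)^2 = 241 + 44√30
(11+2√30)^3 = 5291 + 966√30
(11+2√30)^4 = 116161 + 21208√30
(11+2√30)^5 = 2550251 + 465610√30

11 2
241 44
5291 966
116161 21208
2550251 465610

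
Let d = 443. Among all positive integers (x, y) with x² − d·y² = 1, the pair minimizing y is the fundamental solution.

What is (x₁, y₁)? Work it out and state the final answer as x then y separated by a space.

442 21

d=443: √d = [21; 21,42] (ℓ=2, even), read p_1/q_1
i=0: a=21 ⇒ p=21, q=1
i=1: a=21 ⇒ p=442, q=21
(x₁, y₁) = (442, 21);  442² − 443·21² = 1 ✓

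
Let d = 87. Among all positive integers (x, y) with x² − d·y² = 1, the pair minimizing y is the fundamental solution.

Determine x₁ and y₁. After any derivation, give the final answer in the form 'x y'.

28 3

√87 → a₀=9, period (3,18); ℓ=2 even so k=1
k=0  a_k=9  p_k/q_k = 9/1
k=1  a_k=3  p_k/q_k = 28/3
(x₁, y₁) = (28, 3);  28² − 87·3² = 1 ✓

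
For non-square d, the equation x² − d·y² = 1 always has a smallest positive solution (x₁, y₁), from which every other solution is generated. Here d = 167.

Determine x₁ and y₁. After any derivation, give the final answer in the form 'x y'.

√167 → a₀=12, period (1,11,1,24); ℓ=4 even so k=3
a_0=12:  p_0=12·1+0=12,  q_0=12·0+1=1
a_1=1:  p_1=1·12+1=13,  q_1=1·1+0=1
a_2=11:  p_2=11·13+12=155,  q_2=11·1+1=12
a_3=1:  p_3=1·155+13=168,  q_3=1·12+1=13
fundamental: x₁=168, y₁=13  (since 28224 − 167·169 = 1)

168 13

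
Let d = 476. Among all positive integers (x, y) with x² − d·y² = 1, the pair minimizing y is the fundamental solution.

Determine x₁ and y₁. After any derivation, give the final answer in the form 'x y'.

d=476: √d = [21; 1,4,2,10,2,4,1,42] (ℓ=8, even), read p_7/q_7
a_0=21:  p_0=21·1+0=21,  q_0=21·0+1=1
a_1=1:  p_1=1·21+1=22,  q_1=1·1+0=1
…
a_5=2:  p_5=2·2509+240=5258,  q_5=2·115+11=241
a_6=4:  p_6=4·5258+2509=23541,  q_6=4·241+115=1079
a_7=1:  p_7=1·23541+5258=28799,  q_7=1·1079+241=1320
(x₁, y₁) = (28799, 1320);  28799² − 476·1320² = 1 ✓

28799 1320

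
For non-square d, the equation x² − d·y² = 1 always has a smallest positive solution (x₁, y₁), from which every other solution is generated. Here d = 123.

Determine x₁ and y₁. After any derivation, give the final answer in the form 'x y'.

d=123: √d = [11; 11,22] (ℓ=2, even), read p_1/q_1
k=0  a_k=11  p_k/q_k = 11/1
k=1  a_k=11  p_k/q_k = 122/11
(x₁, y₁) = (122, 11);  122² − 123·11² = 1 ✓

122 11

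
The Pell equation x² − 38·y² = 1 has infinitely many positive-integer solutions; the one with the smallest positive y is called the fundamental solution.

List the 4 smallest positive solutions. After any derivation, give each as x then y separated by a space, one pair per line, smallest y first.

37 6
2737 444
202501 32850
14982337 2430456

√38 = [6; 6,12, …], period ℓ=2 (even) → k=1
k=0  a_k=6  p_k/q_k = 6/1
k=1  a_k=6  p_k/q_k = 37/6
fundamental: x₁=37, y₁=6  (since 1369 − 38·36 = 1)
(37+6√38)^2 = 2737 + 444√38
(37+6√38)^3 = 202501 + 32850√38
(37+6√38)^4 = 14982337 + 2430456√38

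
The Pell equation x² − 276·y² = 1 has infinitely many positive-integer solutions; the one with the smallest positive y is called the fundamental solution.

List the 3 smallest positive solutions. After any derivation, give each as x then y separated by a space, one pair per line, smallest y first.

√276 = [16; 1,1,1,1,2,2,2,1,1,1,1,32, …], period ℓ=12 (even) → k=11
a_0=16:  p_0=16·1+0=16,  q_0=16·0+1=1
a_1=1:  p_1=1·16+1=17,  q_1=1·1+0=1
a_2=1:  p_2=1·17+16=33,  q_2=1·1+1=2
a_3=1:  p_3=1·33+17=50,  q_3=1·2+1=3
…
a_5=2:  p_5=2·83+50=216,  q_5=2·5+3=13
a_6=2:  p_6=2·216+83=515,  q_6=2·13+5=31
a_7=2:  p_7=2·515+216=1246,  q_7=2·31+13=75
a_8=1:  p_8=1·1246+515=1761,  q_8=1·75+31=106
a_9=1:  p_9=1·1761+1246=3007,  q_9=1·106+75=181
a_10=1:  p_10=1·3007+1761=4768,  q_10=1·181+106=287
a_11=1:  p_11=1·4768+3007=7775,  q_11=1·287+181=468
(x₁, y₁) = (7775, 468);  7775² − 276·468² = 1 ✓
k=2:  x_2 = 7775·7775+276·468·468 = 120901249,  y_2 = 7775·468+468·7775 = 7277400
k=3:  x_3 = 7775·120901249+276·468·7277400 = 1880014414175,  y_3 = 7775·7277400+468·120901249 = 113163569532

7775 468
120901249 7277400
1880014414175 113163569532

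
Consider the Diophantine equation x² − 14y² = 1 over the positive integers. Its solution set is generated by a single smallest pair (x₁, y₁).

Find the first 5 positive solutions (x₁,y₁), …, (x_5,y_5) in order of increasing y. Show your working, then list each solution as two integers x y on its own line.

15 4
449 120
13455 3596
403201 107760
12082575 3229204

√14 = [3; 1,2,1,6, …], period ℓ=4 (even) → k=3
step 0: (3, 1)  from 3·(1,0) + (0,1)
step 1: (4, 1)  from 1·(3,1) + (1,0)
step 2: (11, 3)  from 2·(4,1) + (3,1)
step 3: (15, 4)  from 1·(11,3) + (4,1)
fundamental: x₁=15, y₁=4  (since 225 − 14·16 = 1)
(x_2, y_2) = (15·15 + 14·4·4, 15·4 + 4·15) = (449, 120)
(x_3, y_3) = (15·449 + 14·4·120, 15·120 + 4·449) = (13455, 3596)
(x_4, y_4) = (15·13455 + 14·4·3596, 15·3596 + 4·13455) = (403201, 107760)
(x_5, y_5) = (15·403201 + 14·4·107760, 15·107760 + 4·403201) = (12082575, 3229204)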